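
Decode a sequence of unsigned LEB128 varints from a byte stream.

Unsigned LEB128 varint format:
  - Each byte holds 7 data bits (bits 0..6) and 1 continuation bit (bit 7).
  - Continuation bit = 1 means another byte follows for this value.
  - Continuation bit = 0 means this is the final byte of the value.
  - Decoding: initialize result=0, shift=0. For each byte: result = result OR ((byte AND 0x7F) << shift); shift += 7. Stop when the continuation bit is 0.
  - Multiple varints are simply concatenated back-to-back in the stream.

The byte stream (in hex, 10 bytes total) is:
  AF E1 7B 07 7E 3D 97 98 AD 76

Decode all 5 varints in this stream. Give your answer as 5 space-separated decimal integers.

  byte[0]=0xAF cont=1 payload=0x2F=47: acc |= 47<<0 -> acc=47 shift=7
  byte[1]=0xE1 cont=1 payload=0x61=97: acc |= 97<<7 -> acc=12463 shift=14
  byte[2]=0x7B cont=0 payload=0x7B=123: acc |= 123<<14 -> acc=2027695 shift=21 [end]
Varint 1: bytes[0:3] = AF E1 7B -> value 2027695 (3 byte(s))
  byte[3]=0x07 cont=0 payload=0x07=7: acc |= 7<<0 -> acc=7 shift=7 [end]
Varint 2: bytes[3:4] = 07 -> value 7 (1 byte(s))
  byte[4]=0x7E cont=0 payload=0x7E=126: acc |= 126<<0 -> acc=126 shift=7 [end]
Varint 3: bytes[4:5] = 7E -> value 126 (1 byte(s))
  byte[5]=0x3D cont=0 payload=0x3D=61: acc |= 61<<0 -> acc=61 shift=7 [end]
Varint 4: bytes[5:6] = 3D -> value 61 (1 byte(s))
  byte[6]=0x97 cont=1 payload=0x17=23: acc |= 23<<0 -> acc=23 shift=7
  byte[7]=0x98 cont=1 payload=0x18=24: acc |= 24<<7 -> acc=3095 shift=14
  byte[8]=0xAD cont=1 payload=0x2D=45: acc |= 45<<14 -> acc=740375 shift=21
  byte[9]=0x76 cont=0 payload=0x76=118: acc |= 118<<21 -> acc=248204311 shift=28 [end]
Varint 5: bytes[6:10] = 97 98 AD 76 -> value 248204311 (4 byte(s))

Answer: 2027695 7 126 61 248204311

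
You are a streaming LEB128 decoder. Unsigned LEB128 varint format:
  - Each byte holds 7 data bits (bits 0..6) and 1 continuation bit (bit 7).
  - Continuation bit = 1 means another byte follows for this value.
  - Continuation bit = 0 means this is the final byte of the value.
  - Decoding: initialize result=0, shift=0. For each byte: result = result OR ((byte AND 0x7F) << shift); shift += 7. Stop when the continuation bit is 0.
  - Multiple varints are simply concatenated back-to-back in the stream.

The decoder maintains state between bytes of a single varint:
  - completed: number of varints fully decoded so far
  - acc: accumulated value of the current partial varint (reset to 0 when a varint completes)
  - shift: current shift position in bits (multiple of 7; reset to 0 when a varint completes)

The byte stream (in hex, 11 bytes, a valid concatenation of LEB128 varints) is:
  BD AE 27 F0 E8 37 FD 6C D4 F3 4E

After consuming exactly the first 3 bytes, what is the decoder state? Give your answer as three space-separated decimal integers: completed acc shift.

Answer: 1 0 0

Derivation:
byte[0]=0xBD cont=1 payload=0x3D: acc |= 61<<0 -> completed=0 acc=61 shift=7
byte[1]=0xAE cont=1 payload=0x2E: acc |= 46<<7 -> completed=0 acc=5949 shift=14
byte[2]=0x27 cont=0 payload=0x27: varint #1 complete (value=644925); reset -> completed=1 acc=0 shift=0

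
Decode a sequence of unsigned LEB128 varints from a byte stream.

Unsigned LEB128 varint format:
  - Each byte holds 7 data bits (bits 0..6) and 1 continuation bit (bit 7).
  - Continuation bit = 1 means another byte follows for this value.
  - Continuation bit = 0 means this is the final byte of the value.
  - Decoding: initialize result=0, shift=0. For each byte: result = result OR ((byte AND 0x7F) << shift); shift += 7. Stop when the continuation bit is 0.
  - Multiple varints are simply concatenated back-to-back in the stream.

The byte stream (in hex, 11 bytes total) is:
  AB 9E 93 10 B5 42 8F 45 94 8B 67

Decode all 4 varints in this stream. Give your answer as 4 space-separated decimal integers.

  byte[0]=0xAB cont=1 payload=0x2B=43: acc |= 43<<0 -> acc=43 shift=7
  byte[1]=0x9E cont=1 payload=0x1E=30: acc |= 30<<7 -> acc=3883 shift=14
  byte[2]=0x93 cont=1 payload=0x13=19: acc |= 19<<14 -> acc=315179 shift=21
  byte[3]=0x10 cont=0 payload=0x10=16: acc |= 16<<21 -> acc=33869611 shift=28 [end]
Varint 1: bytes[0:4] = AB 9E 93 10 -> value 33869611 (4 byte(s))
  byte[4]=0xB5 cont=1 payload=0x35=53: acc |= 53<<0 -> acc=53 shift=7
  byte[5]=0x42 cont=0 payload=0x42=66: acc |= 66<<7 -> acc=8501 shift=14 [end]
Varint 2: bytes[4:6] = B5 42 -> value 8501 (2 byte(s))
  byte[6]=0x8F cont=1 payload=0x0F=15: acc |= 15<<0 -> acc=15 shift=7
  byte[7]=0x45 cont=0 payload=0x45=69: acc |= 69<<7 -> acc=8847 shift=14 [end]
Varint 3: bytes[6:8] = 8F 45 -> value 8847 (2 byte(s))
  byte[8]=0x94 cont=1 payload=0x14=20: acc |= 20<<0 -> acc=20 shift=7
  byte[9]=0x8B cont=1 payload=0x0B=11: acc |= 11<<7 -> acc=1428 shift=14
  byte[10]=0x67 cont=0 payload=0x67=103: acc |= 103<<14 -> acc=1688980 shift=21 [end]
Varint 4: bytes[8:11] = 94 8B 67 -> value 1688980 (3 byte(s))

Answer: 33869611 8501 8847 1688980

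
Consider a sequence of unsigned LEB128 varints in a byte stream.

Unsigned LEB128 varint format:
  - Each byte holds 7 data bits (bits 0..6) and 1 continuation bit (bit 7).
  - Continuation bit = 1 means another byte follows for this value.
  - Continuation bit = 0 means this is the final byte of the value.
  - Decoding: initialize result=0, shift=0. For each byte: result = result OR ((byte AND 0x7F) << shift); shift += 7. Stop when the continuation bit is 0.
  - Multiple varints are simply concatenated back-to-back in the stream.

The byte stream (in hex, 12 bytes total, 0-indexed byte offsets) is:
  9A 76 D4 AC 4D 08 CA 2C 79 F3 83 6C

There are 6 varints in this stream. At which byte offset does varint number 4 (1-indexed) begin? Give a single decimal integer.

Answer: 6

Derivation:
  byte[0]=0x9A cont=1 payload=0x1A=26: acc |= 26<<0 -> acc=26 shift=7
  byte[1]=0x76 cont=0 payload=0x76=118: acc |= 118<<7 -> acc=15130 shift=14 [end]
Varint 1: bytes[0:2] = 9A 76 -> value 15130 (2 byte(s))
  byte[2]=0xD4 cont=1 payload=0x54=84: acc |= 84<<0 -> acc=84 shift=7
  byte[3]=0xAC cont=1 payload=0x2C=44: acc |= 44<<7 -> acc=5716 shift=14
  byte[4]=0x4D cont=0 payload=0x4D=77: acc |= 77<<14 -> acc=1267284 shift=21 [end]
Varint 2: bytes[2:5] = D4 AC 4D -> value 1267284 (3 byte(s))
  byte[5]=0x08 cont=0 payload=0x08=8: acc |= 8<<0 -> acc=8 shift=7 [end]
Varint 3: bytes[5:6] = 08 -> value 8 (1 byte(s))
  byte[6]=0xCA cont=1 payload=0x4A=74: acc |= 74<<0 -> acc=74 shift=7
  byte[7]=0x2C cont=0 payload=0x2C=44: acc |= 44<<7 -> acc=5706 shift=14 [end]
Varint 4: bytes[6:8] = CA 2C -> value 5706 (2 byte(s))
  byte[8]=0x79 cont=0 payload=0x79=121: acc |= 121<<0 -> acc=121 shift=7 [end]
Varint 5: bytes[8:9] = 79 -> value 121 (1 byte(s))
  byte[9]=0xF3 cont=1 payload=0x73=115: acc |= 115<<0 -> acc=115 shift=7
  byte[10]=0x83 cont=1 payload=0x03=3: acc |= 3<<7 -> acc=499 shift=14
  byte[11]=0x6C cont=0 payload=0x6C=108: acc |= 108<<14 -> acc=1769971 shift=21 [end]
Varint 6: bytes[9:12] = F3 83 6C -> value 1769971 (3 byte(s))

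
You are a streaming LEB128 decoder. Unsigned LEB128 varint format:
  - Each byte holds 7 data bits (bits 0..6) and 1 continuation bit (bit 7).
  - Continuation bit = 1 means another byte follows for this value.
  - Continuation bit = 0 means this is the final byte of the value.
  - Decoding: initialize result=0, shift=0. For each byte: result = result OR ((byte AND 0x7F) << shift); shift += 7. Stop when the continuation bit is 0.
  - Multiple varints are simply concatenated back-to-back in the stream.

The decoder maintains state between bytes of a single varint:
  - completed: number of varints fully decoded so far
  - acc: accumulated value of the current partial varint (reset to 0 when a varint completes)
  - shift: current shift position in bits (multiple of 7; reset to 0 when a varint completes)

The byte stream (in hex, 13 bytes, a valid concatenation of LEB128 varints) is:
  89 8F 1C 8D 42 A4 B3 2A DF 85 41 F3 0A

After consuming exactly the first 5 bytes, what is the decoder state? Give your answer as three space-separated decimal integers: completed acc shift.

byte[0]=0x89 cont=1 payload=0x09: acc |= 9<<0 -> completed=0 acc=9 shift=7
byte[1]=0x8F cont=1 payload=0x0F: acc |= 15<<7 -> completed=0 acc=1929 shift=14
byte[2]=0x1C cont=0 payload=0x1C: varint #1 complete (value=460681); reset -> completed=1 acc=0 shift=0
byte[3]=0x8D cont=1 payload=0x0D: acc |= 13<<0 -> completed=1 acc=13 shift=7
byte[4]=0x42 cont=0 payload=0x42: varint #2 complete (value=8461); reset -> completed=2 acc=0 shift=0

Answer: 2 0 0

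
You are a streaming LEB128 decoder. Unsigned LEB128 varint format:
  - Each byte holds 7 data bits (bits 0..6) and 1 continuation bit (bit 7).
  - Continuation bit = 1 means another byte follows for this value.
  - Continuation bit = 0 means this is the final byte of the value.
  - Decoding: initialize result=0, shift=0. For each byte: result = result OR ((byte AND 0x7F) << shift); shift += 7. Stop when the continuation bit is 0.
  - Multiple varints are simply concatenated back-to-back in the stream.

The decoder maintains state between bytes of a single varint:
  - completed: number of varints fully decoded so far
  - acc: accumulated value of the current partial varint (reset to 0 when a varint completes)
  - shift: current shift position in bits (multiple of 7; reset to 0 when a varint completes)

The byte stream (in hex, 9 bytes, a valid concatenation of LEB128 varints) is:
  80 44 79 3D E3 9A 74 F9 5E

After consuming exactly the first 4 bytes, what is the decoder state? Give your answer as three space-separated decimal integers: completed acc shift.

Answer: 3 0 0

Derivation:
byte[0]=0x80 cont=1 payload=0x00: acc |= 0<<0 -> completed=0 acc=0 shift=7
byte[1]=0x44 cont=0 payload=0x44: varint #1 complete (value=8704); reset -> completed=1 acc=0 shift=0
byte[2]=0x79 cont=0 payload=0x79: varint #2 complete (value=121); reset -> completed=2 acc=0 shift=0
byte[3]=0x3D cont=0 payload=0x3D: varint #3 complete (value=61); reset -> completed=3 acc=0 shift=0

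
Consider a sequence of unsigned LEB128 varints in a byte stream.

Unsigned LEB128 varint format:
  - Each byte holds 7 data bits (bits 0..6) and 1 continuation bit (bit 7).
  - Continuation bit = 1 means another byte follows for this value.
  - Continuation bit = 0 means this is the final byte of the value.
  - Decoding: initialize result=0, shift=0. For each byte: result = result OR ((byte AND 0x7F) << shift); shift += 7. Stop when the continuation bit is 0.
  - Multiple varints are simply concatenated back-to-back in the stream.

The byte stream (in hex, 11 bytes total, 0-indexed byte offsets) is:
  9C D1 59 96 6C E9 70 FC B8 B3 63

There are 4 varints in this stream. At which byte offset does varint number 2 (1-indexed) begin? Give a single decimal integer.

Answer: 3

Derivation:
  byte[0]=0x9C cont=1 payload=0x1C=28: acc |= 28<<0 -> acc=28 shift=7
  byte[1]=0xD1 cont=1 payload=0x51=81: acc |= 81<<7 -> acc=10396 shift=14
  byte[2]=0x59 cont=0 payload=0x59=89: acc |= 89<<14 -> acc=1468572 shift=21 [end]
Varint 1: bytes[0:3] = 9C D1 59 -> value 1468572 (3 byte(s))
  byte[3]=0x96 cont=1 payload=0x16=22: acc |= 22<<0 -> acc=22 shift=7
  byte[4]=0x6C cont=0 payload=0x6C=108: acc |= 108<<7 -> acc=13846 shift=14 [end]
Varint 2: bytes[3:5] = 96 6C -> value 13846 (2 byte(s))
  byte[5]=0xE9 cont=1 payload=0x69=105: acc |= 105<<0 -> acc=105 shift=7
  byte[6]=0x70 cont=0 payload=0x70=112: acc |= 112<<7 -> acc=14441 shift=14 [end]
Varint 3: bytes[5:7] = E9 70 -> value 14441 (2 byte(s))
  byte[7]=0xFC cont=1 payload=0x7C=124: acc |= 124<<0 -> acc=124 shift=7
  byte[8]=0xB8 cont=1 payload=0x38=56: acc |= 56<<7 -> acc=7292 shift=14
  byte[9]=0xB3 cont=1 payload=0x33=51: acc |= 51<<14 -> acc=842876 shift=21
  byte[10]=0x63 cont=0 payload=0x63=99: acc |= 99<<21 -> acc=208460924 shift=28 [end]
Varint 4: bytes[7:11] = FC B8 B3 63 -> value 208460924 (4 byte(s))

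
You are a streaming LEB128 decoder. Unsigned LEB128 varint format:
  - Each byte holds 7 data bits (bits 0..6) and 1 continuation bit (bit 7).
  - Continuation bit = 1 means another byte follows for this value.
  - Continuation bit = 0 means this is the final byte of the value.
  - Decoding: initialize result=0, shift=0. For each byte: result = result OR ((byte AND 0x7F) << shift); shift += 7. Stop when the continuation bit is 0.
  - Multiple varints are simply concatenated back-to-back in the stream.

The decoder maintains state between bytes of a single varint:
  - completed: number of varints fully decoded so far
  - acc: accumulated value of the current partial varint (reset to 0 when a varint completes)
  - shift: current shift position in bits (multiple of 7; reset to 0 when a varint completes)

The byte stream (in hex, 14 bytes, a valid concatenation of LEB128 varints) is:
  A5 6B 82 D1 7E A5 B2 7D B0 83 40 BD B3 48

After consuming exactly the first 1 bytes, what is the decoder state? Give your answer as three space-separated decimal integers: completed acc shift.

Answer: 0 37 7

Derivation:
byte[0]=0xA5 cont=1 payload=0x25: acc |= 37<<0 -> completed=0 acc=37 shift=7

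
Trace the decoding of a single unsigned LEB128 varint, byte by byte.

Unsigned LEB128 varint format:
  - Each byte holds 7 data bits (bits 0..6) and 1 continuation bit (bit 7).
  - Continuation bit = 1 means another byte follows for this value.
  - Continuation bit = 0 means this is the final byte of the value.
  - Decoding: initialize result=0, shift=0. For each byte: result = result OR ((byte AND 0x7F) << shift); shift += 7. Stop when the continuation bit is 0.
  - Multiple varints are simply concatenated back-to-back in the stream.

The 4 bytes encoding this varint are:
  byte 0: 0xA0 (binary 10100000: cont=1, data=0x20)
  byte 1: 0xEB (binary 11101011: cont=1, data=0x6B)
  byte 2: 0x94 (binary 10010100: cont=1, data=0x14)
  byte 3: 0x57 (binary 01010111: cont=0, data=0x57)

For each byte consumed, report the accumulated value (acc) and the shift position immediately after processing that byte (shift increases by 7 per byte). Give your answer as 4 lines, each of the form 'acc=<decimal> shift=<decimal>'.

Answer: acc=32 shift=7
acc=13728 shift=14
acc=341408 shift=21
acc=182793632 shift=28

Derivation:
byte 0=0xA0: payload=0x20=32, contrib = 32<<0 = 32; acc -> 32, shift -> 7
byte 1=0xEB: payload=0x6B=107, contrib = 107<<7 = 13696; acc -> 13728, shift -> 14
byte 2=0x94: payload=0x14=20, contrib = 20<<14 = 327680; acc -> 341408, shift -> 21
byte 3=0x57: payload=0x57=87, contrib = 87<<21 = 182452224; acc -> 182793632, shift -> 28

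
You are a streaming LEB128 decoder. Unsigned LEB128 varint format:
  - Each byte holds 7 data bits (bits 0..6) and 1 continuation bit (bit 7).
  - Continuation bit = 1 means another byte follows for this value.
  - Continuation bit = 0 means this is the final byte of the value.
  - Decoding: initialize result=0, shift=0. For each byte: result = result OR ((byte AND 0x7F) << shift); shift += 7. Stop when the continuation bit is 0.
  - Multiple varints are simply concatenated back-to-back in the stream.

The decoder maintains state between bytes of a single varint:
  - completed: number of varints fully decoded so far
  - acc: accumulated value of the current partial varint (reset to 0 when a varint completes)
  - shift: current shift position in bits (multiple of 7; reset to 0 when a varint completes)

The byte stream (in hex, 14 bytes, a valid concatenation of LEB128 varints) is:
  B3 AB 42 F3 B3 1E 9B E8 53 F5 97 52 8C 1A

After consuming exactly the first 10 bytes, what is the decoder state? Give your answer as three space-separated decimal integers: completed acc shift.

byte[0]=0xB3 cont=1 payload=0x33: acc |= 51<<0 -> completed=0 acc=51 shift=7
byte[1]=0xAB cont=1 payload=0x2B: acc |= 43<<7 -> completed=0 acc=5555 shift=14
byte[2]=0x42 cont=0 payload=0x42: varint #1 complete (value=1086899); reset -> completed=1 acc=0 shift=0
byte[3]=0xF3 cont=1 payload=0x73: acc |= 115<<0 -> completed=1 acc=115 shift=7
byte[4]=0xB3 cont=1 payload=0x33: acc |= 51<<7 -> completed=1 acc=6643 shift=14
byte[5]=0x1E cont=0 payload=0x1E: varint #2 complete (value=498163); reset -> completed=2 acc=0 shift=0
byte[6]=0x9B cont=1 payload=0x1B: acc |= 27<<0 -> completed=2 acc=27 shift=7
byte[7]=0xE8 cont=1 payload=0x68: acc |= 104<<7 -> completed=2 acc=13339 shift=14
byte[8]=0x53 cont=0 payload=0x53: varint #3 complete (value=1373211); reset -> completed=3 acc=0 shift=0
byte[9]=0xF5 cont=1 payload=0x75: acc |= 117<<0 -> completed=3 acc=117 shift=7

Answer: 3 117 7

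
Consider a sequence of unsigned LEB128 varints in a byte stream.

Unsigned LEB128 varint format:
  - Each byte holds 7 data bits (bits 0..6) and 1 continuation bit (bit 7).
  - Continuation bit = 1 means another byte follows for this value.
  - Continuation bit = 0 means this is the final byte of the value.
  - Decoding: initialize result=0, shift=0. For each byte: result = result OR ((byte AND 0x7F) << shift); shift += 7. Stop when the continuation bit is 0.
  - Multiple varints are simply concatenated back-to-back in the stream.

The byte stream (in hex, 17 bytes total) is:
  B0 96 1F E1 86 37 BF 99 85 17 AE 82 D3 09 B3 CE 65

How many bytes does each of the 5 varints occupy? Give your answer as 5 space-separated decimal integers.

  byte[0]=0xB0 cont=1 payload=0x30=48: acc |= 48<<0 -> acc=48 shift=7
  byte[1]=0x96 cont=1 payload=0x16=22: acc |= 22<<7 -> acc=2864 shift=14
  byte[2]=0x1F cont=0 payload=0x1F=31: acc |= 31<<14 -> acc=510768 shift=21 [end]
Varint 1: bytes[0:3] = B0 96 1F -> value 510768 (3 byte(s))
  byte[3]=0xE1 cont=1 payload=0x61=97: acc |= 97<<0 -> acc=97 shift=7
  byte[4]=0x86 cont=1 payload=0x06=6: acc |= 6<<7 -> acc=865 shift=14
  byte[5]=0x37 cont=0 payload=0x37=55: acc |= 55<<14 -> acc=901985 shift=21 [end]
Varint 2: bytes[3:6] = E1 86 37 -> value 901985 (3 byte(s))
  byte[6]=0xBF cont=1 payload=0x3F=63: acc |= 63<<0 -> acc=63 shift=7
  byte[7]=0x99 cont=1 payload=0x19=25: acc |= 25<<7 -> acc=3263 shift=14
  byte[8]=0x85 cont=1 payload=0x05=5: acc |= 5<<14 -> acc=85183 shift=21
  byte[9]=0x17 cont=0 payload=0x17=23: acc |= 23<<21 -> acc=48319679 shift=28 [end]
Varint 3: bytes[6:10] = BF 99 85 17 -> value 48319679 (4 byte(s))
  byte[10]=0xAE cont=1 payload=0x2E=46: acc |= 46<<0 -> acc=46 shift=7
  byte[11]=0x82 cont=1 payload=0x02=2: acc |= 2<<7 -> acc=302 shift=14
  byte[12]=0xD3 cont=1 payload=0x53=83: acc |= 83<<14 -> acc=1360174 shift=21
  byte[13]=0x09 cont=0 payload=0x09=9: acc |= 9<<21 -> acc=20234542 shift=28 [end]
Varint 4: bytes[10:14] = AE 82 D3 09 -> value 20234542 (4 byte(s))
  byte[14]=0xB3 cont=1 payload=0x33=51: acc |= 51<<0 -> acc=51 shift=7
  byte[15]=0xCE cont=1 payload=0x4E=78: acc |= 78<<7 -> acc=10035 shift=14
  byte[16]=0x65 cont=0 payload=0x65=101: acc |= 101<<14 -> acc=1664819 shift=21 [end]
Varint 5: bytes[14:17] = B3 CE 65 -> value 1664819 (3 byte(s))

Answer: 3 3 4 4 3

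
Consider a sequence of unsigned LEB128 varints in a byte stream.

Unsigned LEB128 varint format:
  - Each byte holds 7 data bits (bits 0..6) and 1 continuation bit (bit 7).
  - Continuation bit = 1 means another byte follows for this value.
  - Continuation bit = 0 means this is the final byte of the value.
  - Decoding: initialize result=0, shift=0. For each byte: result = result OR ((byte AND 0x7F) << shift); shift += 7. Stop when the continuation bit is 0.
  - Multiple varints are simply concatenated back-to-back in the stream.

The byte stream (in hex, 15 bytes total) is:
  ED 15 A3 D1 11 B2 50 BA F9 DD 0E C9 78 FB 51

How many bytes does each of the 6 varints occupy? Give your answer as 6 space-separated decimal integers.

  byte[0]=0xED cont=1 payload=0x6D=109: acc |= 109<<0 -> acc=109 shift=7
  byte[1]=0x15 cont=0 payload=0x15=21: acc |= 21<<7 -> acc=2797 shift=14 [end]
Varint 1: bytes[0:2] = ED 15 -> value 2797 (2 byte(s))
  byte[2]=0xA3 cont=1 payload=0x23=35: acc |= 35<<0 -> acc=35 shift=7
  byte[3]=0xD1 cont=1 payload=0x51=81: acc |= 81<<7 -> acc=10403 shift=14
  byte[4]=0x11 cont=0 payload=0x11=17: acc |= 17<<14 -> acc=288931 shift=21 [end]
Varint 2: bytes[2:5] = A3 D1 11 -> value 288931 (3 byte(s))
  byte[5]=0xB2 cont=1 payload=0x32=50: acc |= 50<<0 -> acc=50 shift=7
  byte[6]=0x50 cont=0 payload=0x50=80: acc |= 80<<7 -> acc=10290 shift=14 [end]
Varint 3: bytes[5:7] = B2 50 -> value 10290 (2 byte(s))
  byte[7]=0xBA cont=1 payload=0x3A=58: acc |= 58<<0 -> acc=58 shift=7
  byte[8]=0xF9 cont=1 payload=0x79=121: acc |= 121<<7 -> acc=15546 shift=14
  byte[9]=0xDD cont=1 payload=0x5D=93: acc |= 93<<14 -> acc=1539258 shift=21
  byte[10]=0x0E cont=0 payload=0x0E=14: acc |= 14<<21 -> acc=30899386 shift=28 [end]
Varint 4: bytes[7:11] = BA F9 DD 0E -> value 30899386 (4 byte(s))
  byte[11]=0xC9 cont=1 payload=0x49=73: acc |= 73<<0 -> acc=73 shift=7
  byte[12]=0x78 cont=0 payload=0x78=120: acc |= 120<<7 -> acc=15433 shift=14 [end]
Varint 5: bytes[11:13] = C9 78 -> value 15433 (2 byte(s))
  byte[13]=0xFB cont=1 payload=0x7B=123: acc |= 123<<0 -> acc=123 shift=7
  byte[14]=0x51 cont=0 payload=0x51=81: acc |= 81<<7 -> acc=10491 shift=14 [end]
Varint 6: bytes[13:15] = FB 51 -> value 10491 (2 byte(s))

Answer: 2 3 2 4 2 2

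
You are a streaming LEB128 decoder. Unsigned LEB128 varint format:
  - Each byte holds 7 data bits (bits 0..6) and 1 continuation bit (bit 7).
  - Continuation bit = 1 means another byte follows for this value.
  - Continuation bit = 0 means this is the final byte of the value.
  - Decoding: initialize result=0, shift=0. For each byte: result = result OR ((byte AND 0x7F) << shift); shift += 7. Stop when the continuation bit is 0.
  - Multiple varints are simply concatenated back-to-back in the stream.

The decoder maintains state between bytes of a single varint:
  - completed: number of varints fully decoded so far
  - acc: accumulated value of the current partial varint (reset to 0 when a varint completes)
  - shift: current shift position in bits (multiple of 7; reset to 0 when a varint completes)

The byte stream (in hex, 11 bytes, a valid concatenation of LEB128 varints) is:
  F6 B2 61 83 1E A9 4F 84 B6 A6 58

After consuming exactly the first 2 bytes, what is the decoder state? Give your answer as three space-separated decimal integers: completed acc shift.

byte[0]=0xF6 cont=1 payload=0x76: acc |= 118<<0 -> completed=0 acc=118 shift=7
byte[1]=0xB2 cont=1 payload=0x32: acc |= 50<<7 -> completed=0 acc=6518 shift=14

Answer: 0 6518 14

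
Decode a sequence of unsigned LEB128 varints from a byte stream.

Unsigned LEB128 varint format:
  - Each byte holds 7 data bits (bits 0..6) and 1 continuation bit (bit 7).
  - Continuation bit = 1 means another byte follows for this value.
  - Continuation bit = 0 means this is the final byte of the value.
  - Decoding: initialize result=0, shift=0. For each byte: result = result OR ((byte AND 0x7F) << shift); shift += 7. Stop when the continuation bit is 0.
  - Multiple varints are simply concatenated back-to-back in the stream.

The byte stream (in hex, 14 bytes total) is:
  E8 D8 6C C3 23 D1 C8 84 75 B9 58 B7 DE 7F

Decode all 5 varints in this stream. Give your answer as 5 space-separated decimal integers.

Answer: 1780840 4547 245441617 11321 2092855

Derivation:
  byte[0]=0xE8 cont=1 payload=0x68=104: acc |= 104<<0 -> acc=104 shift=7
  byte[1]=0xD8 cont=1 payload=0x58=88: acc |= 88<<7 -> acc=11368 shift=14
  byte[2]=0x6C cont=0 payload=0x6C=108: acc |= 108<<14 -> acc=1780840 shift=21 [end]
Varint 1: bytes[0:3] = E8 D8 6C -> value 1780840 (3 byte(s))
  byte[3]=0xC3 cont=1 payload=0x43=67: acc |= 67<<0 -> acc=67 shift=7
  byte[4]=0x23 cont=0 payload=0x23=35: acc |= 35<<7 -> acc=4547 shift=14 [end]
Varint 2: bytes[3:5] = C3 23 -> value 4547 (2 byte(s))
  byte[5]=0xD1 cont=1 payload=0x51=81: acc |= 81<<0 -> acc=81 shift=7
  byte[6]=0xC8 cont=1 payload=0x48=72: acc |= 72<<7 -> acc=9297 shift=14
  byte[7]=0x84 cont=1 payload=0x04=4: acc |= 4<<14 -> acc=74833 shift=21
  byte[8]=0x75 cont=0 payload=0x75=117: acc |= 117<<21 -> acc=245441617 shift=28 [end]
Varint 3: bytes[5:9] = D1 C8 84 75 -> value 245441617 (4 byte(s))
  byte[9]=0xB9 cont=1 payload=0x39=57: acc |= 57<<0 -> acc=57 shift=7
  byte[10]=0x58 cont=0 payload=0x58=88: acc |= 88<<7 -> acc=11321 shift=14 [end]
Varint 4: bytes[9:11] = B9 58 -> value 11321 (2 byte(s))
  byte[11]=0xB7 cont=1 payload=0x37=55: acc |= 55<<0 -> acc=55 shift=7
  byte[12]=0xDE cont=1 payload=0x5E=94: acc |= 94<<7 -> acc=12087 shift=14
  byte[13]=0x7F cont=0 payload=0x7F=127: acc |= 127<<14 -> acc=2092855 shift=21 [end]
Varint 5: bytes[11:14] = B7 DE 7F -> value 2092855 (3 byte(s))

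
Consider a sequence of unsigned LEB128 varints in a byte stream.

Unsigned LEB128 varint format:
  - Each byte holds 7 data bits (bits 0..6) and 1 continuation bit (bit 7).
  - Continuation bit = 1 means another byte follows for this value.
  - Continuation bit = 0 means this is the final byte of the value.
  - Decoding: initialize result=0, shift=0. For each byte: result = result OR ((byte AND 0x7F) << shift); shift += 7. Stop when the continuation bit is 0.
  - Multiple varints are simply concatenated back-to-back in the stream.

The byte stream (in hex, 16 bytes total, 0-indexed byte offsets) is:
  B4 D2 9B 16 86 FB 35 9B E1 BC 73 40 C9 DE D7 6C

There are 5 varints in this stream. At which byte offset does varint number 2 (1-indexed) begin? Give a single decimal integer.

Answer: 4

Derivation:
  byte[0]=0xB4 cont=1 payload=0x34=52: acc |= 52<<0 -> acc=52 shift=7
  byte[1]=0xD2 cont=1 payload=0x52=82: acc |= 82<<7 -> acc=10548 shift=14
  byte[2]=0x9B cont=1 payload=0x1B=27: acc |= 27<<14 -> acc=452916 shift=21
  byte[3]=0x16 cont=0 payload=0x16=22: acc |= 22<<21 -> acc=46590260 shift=28 [end]
Varint 1: bytes[0:4] = B4 D2 9B 16 -> value 46590260 (4 byte(s))
  byte[4]=0x86 cont=1 payload=0x06=6: acc |= 6<<0 -> acc=6 shift=7
  byte[5]=0xFB cont=1 payload=0x7B=123: acc |= 123<<7 -> acc=15750 shift=14
  byte[6]=0x35 cont=0 payload=0x35=53: acc |= 53<<14 -> acc=884102 shift=21 [end]
Varint 2: bytes[4:7] = 86 FB 35 -> value 884102 (3 byte(s))
  byte[7]=0x9B cont=1 payload=0x1B=27: acc |= 27<<0 -> acc=27 shift=7
  byte[8]=0xE1 cont=1 payload=0x61=97: acc |= 97<<7 -> acc=12443 shift=14
  byte[9]=0xBC cont=1 payload=0x3C=60: acc |= 60<<14 -> acc=995483 shift=21
  byte[10]=0x73 cont=0 payload=0x73=115: acc |= 115<<21 -> acc=242167963 shift=28 [end]
Varint 3: bytes[7:11] = 9B E1 BC 73 -> value 242167963 (4 byte(s))
  byte[11]=0x40 cont=0 payload=0x40=64: acc |= 64<<0 -> acc=64 shift=7 [end]
Varint 4: bytes[11:12] = 40 -> value 64 (1 byte(s))
  byte[12]=0xC9 cont=1 payload=0x49=73: acc |= 73<<0 -> acc=73 shift=7
  byte[13]=0xDE cont=1 payload=0x5E=94: acc |= 94<<7 -> acc=12105 shift=14
  byte[14]=0xD7 cont=1 payload=0x57=87: acc |= 87<<14 -> acc=1437513 shift=21
  byte[15]=0x6C cont=0 payload=0x6C=108: acc |= 108<<21 -> acc=227929929 shift=28 [end]
Varint 5: bytes[12:16] = C9 DE D7 6C -> value 227929929 (4 byte(s))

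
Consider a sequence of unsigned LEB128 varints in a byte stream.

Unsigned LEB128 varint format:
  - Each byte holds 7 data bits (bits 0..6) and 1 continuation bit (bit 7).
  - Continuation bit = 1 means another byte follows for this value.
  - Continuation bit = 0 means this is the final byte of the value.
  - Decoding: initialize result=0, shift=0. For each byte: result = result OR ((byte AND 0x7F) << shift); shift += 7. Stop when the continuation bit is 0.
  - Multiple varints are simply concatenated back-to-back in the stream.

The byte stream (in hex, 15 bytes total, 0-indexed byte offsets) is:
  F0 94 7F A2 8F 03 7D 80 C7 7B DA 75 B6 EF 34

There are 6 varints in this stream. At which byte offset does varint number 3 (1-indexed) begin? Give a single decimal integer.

Answer: 6

Derivation:
  byte[0]=0xF0 cont=1 payload=0x70=112: acc |= 112<<0 -> acc=112 shift=7
  byte[1]=0x94 cont=1 payload=0x14=20: acc |= 20<<7 -> acc=2672 shift=14
  byte[2]=0x7F cont=0 payload=0x7F=127: acc |= 127<<14 -> acc=2083440 shift=21 [end]
Varint 1: bytes[0:3] = F0 94 7F -> value 2083440 (3 byte(s))
  byte[3]=0xA2 cont=1 payload=0x22=34: acc |= 34<<0 -> acc=34 shift=7
  byte[4]=0x8F cont=1 payload=0x0F=15: acc |= 15<<7 -> acc=1954 shift=14
  byte[5]=0x03 cont=0 payload=0x03=3: acc |= 3<<14 -> acc=51106 shift=21 [end]
Varint 2: bytes[3:6] = A2 8F 03 -> value 51106 (3 byte(s))
  byte[6]=0x7D cont=0 payload=0x7D=125: acc |= 125<<0 -> acc=125 shift=7 [end]
Varint 3: bytes[6:7] = 7D -> value 125 (1 byte(s))
  byte[7]=0x80 cont=1 payload=0x00=0: acc |= 0<<0 -> acc=0 shift=7
  byte[8]=0xC7 cont=1 payload=0x47=71: acc |= 71<<7 -> acc=9088 shift=14
  byte[9]=0x7B cont=0 payload=0x7B=123: acc |= 123<<14 -> acc=2024320 shift=21 [end]
Varint 4: bytes[7:10] = 80 C7 7B -> value 2024320 (3 byte(s))
  byte[10]=0xDA cont=1 payload=0x5A=90: acc |= 90<<0 -> acc=90 shift=7
  byte[11]=0x75 cont=0 payload=0x75=117: acc |= 117<<7 -> acc=15066 shift=14 [end]
Varint 5: bytes[10:12] = DA 75 -> value 15066 (2 byte(s))
  byte[12]=0xB6 cont=1 payload=0x36=54: acc |= 54<<0 -> acc=54 shift=7
  byte[13]=0xEF cont=1 payload=0x6F=111: acc |= 111<<7 -> acc=14262 shift=14
  byte[14]=0x34 cont=0 payload=0x34=52: acc |= 52<<14 -> acc=866230 shift=21 [end]
Varint 6: bytes[12:15] = B6 EF 34 -> value 866230 (3 byte(s))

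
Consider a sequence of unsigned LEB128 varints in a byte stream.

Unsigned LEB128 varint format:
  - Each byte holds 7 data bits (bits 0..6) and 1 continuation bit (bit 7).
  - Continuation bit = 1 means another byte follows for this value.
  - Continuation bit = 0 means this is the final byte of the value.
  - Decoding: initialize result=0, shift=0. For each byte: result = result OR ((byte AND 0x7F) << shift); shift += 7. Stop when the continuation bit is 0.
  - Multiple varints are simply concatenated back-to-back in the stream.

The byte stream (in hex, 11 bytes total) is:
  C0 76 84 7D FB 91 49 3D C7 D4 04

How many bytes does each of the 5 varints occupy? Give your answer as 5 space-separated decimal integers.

  byte[0]=0xC0 cont=1 payload=0x40=64: acc |= 64<<0 -> acc=64 shift=7
  byte[1]=0x76 cont=0 payload=0x76=118: acc |= 118<<7 -> acc=15168 shift=14 [end]
Varint 1: bytes[0:2] = C0 76 -> value 15168 (2 byte(s))
  byte[2]=0x84 cont=1 payload=0x04=4: acc |= 4<<0 -> acc=4 shift=7
  byte[3]=0x7D cont=0 payload=0x7D=125: acc |= 125<<7 -> acc=16004 shift=14 [end]
Varint 2: bytes[2:4] = 84 7D -> value 16004 (2 byte(s))
  byte[4]=0xFB cont=1 payload=0x7B=123: acc |= 123<<0 -> acc=123 shift=7
  byte[5]=0x91 cont=1 payload=0x11=17: acc |= 17<<7 -> acc=2299 shift=14
  byte[6]=0x49 cont=0 payload=0x49=73: acc |= 73<<14 -> acc=1198331 shift=21 [end]
Varint 3: bytes[4:7] = FB 91 49 -> value 1198331 (3 byte(s))
  byte[7]=0x3D cont=0 payload=0x3D=61: acc |= 61<<0 -> acc=61 shift=7 [end]
Varint 4: bytes[7:8] = 3D -> value 61 (1 byte(s))
  byte[8]=0xC7 cont=1 payload=0x47=71: acc |= 71<<0 -> acc=71 shift=7
  byte[9]=0xD4 cont=1 payload=0x54=84: acc |= 84<<7 -> acc=10823 shift=14
  byte[10]=0x04 cont=0 payload=0x04=4: acc |= 4<<14 -> acc=76359 shift=21 [end]
Varint 5: bytes[8:11] = C7 D4 04 -> value 76359 (3 byte(s))

Answer: 2 2 3 1 3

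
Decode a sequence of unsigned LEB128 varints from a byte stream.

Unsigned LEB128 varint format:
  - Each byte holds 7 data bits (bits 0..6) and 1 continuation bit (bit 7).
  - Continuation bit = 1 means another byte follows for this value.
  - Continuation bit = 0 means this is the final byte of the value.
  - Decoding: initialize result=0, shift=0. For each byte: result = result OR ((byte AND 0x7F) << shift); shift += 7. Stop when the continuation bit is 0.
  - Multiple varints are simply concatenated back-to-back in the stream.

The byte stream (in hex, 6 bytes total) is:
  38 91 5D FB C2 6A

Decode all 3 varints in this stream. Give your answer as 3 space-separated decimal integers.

Answer: 56 11921 1745275

Derivation:
  byte[0]=0x38 cont=0 payload=0x38=56: acc |= 56<<0 -> acc=56 shift=7 [end]
Varint 1: bytes[0:1] = 38 -> value 56 (1 byte(s))
  byte[1]=0x91 cont=1 payload=0x11=17: acc |= 17<<0 -> acc=17 shift=7
  byte[2]=0x5D cont=0 payload=0x5D=93: acc |= 93<<7 -> acc=11921 shift=14 [end]
Varint 2: bytes[1:3] = 91 5D -> value 11921 (2 byte(s))
  byte[3]=0xFB cont=1 payload=0x7B=123: acc |= 123<<0 -> acc=123 shift=7
  byte[4]=0xC2 cont=1 payload=0x42=66: acc |= 66<<7 -> acc=8571 shift=14
  byte[5]=0x6A cont=0 payload=0x6A=106: acc |= 106<<14 -> acc=1745275 shift=21 [end]
Varint 3: bytes[3:6] = FB C2 6A -> value 1745275 (3 byte(s))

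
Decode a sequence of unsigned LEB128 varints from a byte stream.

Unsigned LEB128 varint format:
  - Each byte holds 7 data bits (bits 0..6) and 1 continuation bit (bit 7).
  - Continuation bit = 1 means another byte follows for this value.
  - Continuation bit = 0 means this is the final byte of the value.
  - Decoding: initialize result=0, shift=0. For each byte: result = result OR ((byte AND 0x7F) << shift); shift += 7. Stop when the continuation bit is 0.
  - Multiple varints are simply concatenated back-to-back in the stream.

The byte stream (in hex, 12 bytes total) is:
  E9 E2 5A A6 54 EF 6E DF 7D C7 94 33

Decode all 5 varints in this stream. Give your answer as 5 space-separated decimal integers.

Answer: 1487209 10790 14191 16095 838215

Derivation:
  byte[0]=0xE9 cont=1 payload=0x69=105: acc |= 105<<0 -> acc=105 shift=7
  byte[1]=0xE2 cont=1 payload=0x62=98: acc |= 98<<7 -> acc=12649 shift=14
  byte[2]=0x5A cont=0 payload=0x5A=90: acc |= 90<<14 -> acc=1487209 shift=21 [end]
Varint 1: bytes[0:3] = E9 E2 5A -> value 1487209 (3 byte(s))
  byte[3]=0xA6 cont=1 payload=0x26=38: acc |= 38<<0 -> acc=38 shift=7
  byte[4]=0x54 cont=0 payload=0x54=84: acc |= 84<<7 -> acc=10790 shift=14 [end]
Varint 2: bytes[3:5] = A6 54 -> value 10790 (2 byte(s))
  byte[5]=0xEF cont=1 payload=0x6F=111: acc |= 111<<0 -> acc=111 shift=7
  byte[6]=0x6E cont=0 payload=0x6E=110: acc |= 110<<7 -> acc=14191 shift=14 [end]
Varint 3: bytes[5:7] = EF 6E -> value 14191 (2 byte(s))
  byte[7]=0xDF cont=1 payload=0x5F=95: acc |= 95<<0 -> acc=95 shift=7
  byte[8]=0x7D cont=0 payload=0x7D=125: acc |= 125<<7 -> acc=16095 shift=14 [end]
Varint 4: bytes[7:9] = DF 7D -> value 16095 (2 byte(s))
  byte[9]=0xC7 cont=1 payload=0x47=71: acc |= 71<<0 -> acc=71 shift=7
  byte[10]=0x94 cont=1 payload=0x14=20: acc |= 20<<7 -> acc=2631 shift=14
  byte[11]=0x33 cont=0 payload=0x33=51: acc |= 51<<14 -> acc=838215 shift=21 [end]
Varint 5: bytes[9:12] = C7 94 33 -> value 838215 (3 byte(s))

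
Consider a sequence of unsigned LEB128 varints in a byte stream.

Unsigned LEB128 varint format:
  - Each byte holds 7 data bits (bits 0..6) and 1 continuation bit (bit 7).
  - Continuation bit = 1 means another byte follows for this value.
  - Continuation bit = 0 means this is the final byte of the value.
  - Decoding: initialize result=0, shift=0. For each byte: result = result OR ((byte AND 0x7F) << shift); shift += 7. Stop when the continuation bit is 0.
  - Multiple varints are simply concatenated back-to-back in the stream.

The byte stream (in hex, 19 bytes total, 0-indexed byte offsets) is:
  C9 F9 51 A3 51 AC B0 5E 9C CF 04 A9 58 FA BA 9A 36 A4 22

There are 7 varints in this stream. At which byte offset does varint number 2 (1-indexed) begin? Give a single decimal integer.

Answer: 3

Derivation:
  byte[0]=0xC9 cont=1 payload=0x49=73: acc |= 73<<0 -> acc=73 shift=7
  byte[1]=0xF9 cont=1 payload=0x79=121: acc |= 121<<7 -> acc=15561 shift=14
  byte[2]=0x51 cont=0 payload=0x51=81: acc |= 81<<14 -> acc=1342665 shift=21 [end]
Varint 1: bytes[0:3] = C9 F9 51 -> value 1342665 (3 byte(s))
  byte[3]=0xA3 cont=1 payload=0x23=35: acc |= 35<<0 -> acc=35 shift=7
  byte[4]=0x51 cont=0 payload=0x51=81: acc |= 81<<7 -> acc=10403 shift=14 [end]
Varint 2: bytes[3:5] = A3 51 -> value 10403 (2 byte(s))
  byte[5]=0xAC cont=1 payload=0x2C=44: acc |= 44<<0 -> acc=44 shift=7
  byte[6]=0xB0 cont=1 payload=0x30=48: acc |= 48<<7 -> acc=6188 shift=14
  byte[7]=0x5E cont=0 payload=0x5E=94: acc |= 94<<14 -> acc=1546284 shift=21 [end]
Varint 3: bytes[5:8] = AC B0 5E -> value 1546284 (3 byte(s))
  byte[8]=0x9C cont=1 payload=0x1C=28: acc |= 28<<0 -> acc=28 shift=7
  byte[9]=0xCF cont=1 payload=0x4F=79: acc |= 79<<7 -> acc=10140 shift=14
  byte[10]=0x04 cont=0 payload=0x04=4: acc |= 4<<14 -> acc=75676 shift=21 [end]
Varint 4: bytes[8:11] = 9C CF 04 -> value 75676 (3 byte(s))
  byte[11]=0xA9 cont=1 payload=0x29=41: acc |= 41<<0 -> acc=41 shift=7
  byte[12]=0x58 cont=0 payload=0x58=88: acc |= 88<<7 -> acc=11305 shift=14 [end]
Varint 5: bytes[11:13] = A9 58 -> value 11305 (2 byte(s))
  byte[13]=0xFA cont=1 payload=0x7A=122: acc |= 122<<0 -> acc=122 shift=7
  byte[14]=0xBA cont=1 payload=0x3A=58: acc |= 58<<7 -> acc=7546 shift=14
  byte[15]=0x9A cont=1 payload=0x1A=26: acc |= 26<<14 -> acc=433530 shift=21
  byte[16]=0x36 cont=0 payload=0x36=54: acc |= 54<<21 -> acc=113679738 shift=28 [end]
Varint 6: bytes[13:17] = FA BA 9A 36 -> value 113679738 (4 byte(s))
  byte[17]=0xA4 cont=1 payload=0x24=36: acc |= 36<<0 -> acc=36 shift=7
  byte[18]=0x22 cont=0 payload=0x22=34: acc |= 34<<7 -> acc=4388 shift=14 [end]
Varint 7: bytes[17:19] = A4 22 -> value 4388 (2 byte(s))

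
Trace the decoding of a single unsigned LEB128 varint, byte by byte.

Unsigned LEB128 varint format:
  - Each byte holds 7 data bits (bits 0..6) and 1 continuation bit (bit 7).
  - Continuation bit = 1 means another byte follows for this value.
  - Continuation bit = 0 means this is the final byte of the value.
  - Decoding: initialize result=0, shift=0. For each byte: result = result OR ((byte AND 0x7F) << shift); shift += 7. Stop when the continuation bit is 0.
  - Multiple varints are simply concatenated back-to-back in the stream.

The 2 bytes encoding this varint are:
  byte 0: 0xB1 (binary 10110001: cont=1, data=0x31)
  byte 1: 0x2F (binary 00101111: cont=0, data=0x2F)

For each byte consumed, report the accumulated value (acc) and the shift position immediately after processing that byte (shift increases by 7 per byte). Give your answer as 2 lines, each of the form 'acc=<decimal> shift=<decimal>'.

Answer: acc=49 shift=7
acc=6065 shift=14

Derivation:
byte 0=0xB1: payload=0x31=49, contrib = 49<<0 = 49; acc -> 49, shift -> 7
byte 1=0x2F: payload=0x2F=47, contrib = 47<<7 = 6016; acc -> 6065, shift -> 14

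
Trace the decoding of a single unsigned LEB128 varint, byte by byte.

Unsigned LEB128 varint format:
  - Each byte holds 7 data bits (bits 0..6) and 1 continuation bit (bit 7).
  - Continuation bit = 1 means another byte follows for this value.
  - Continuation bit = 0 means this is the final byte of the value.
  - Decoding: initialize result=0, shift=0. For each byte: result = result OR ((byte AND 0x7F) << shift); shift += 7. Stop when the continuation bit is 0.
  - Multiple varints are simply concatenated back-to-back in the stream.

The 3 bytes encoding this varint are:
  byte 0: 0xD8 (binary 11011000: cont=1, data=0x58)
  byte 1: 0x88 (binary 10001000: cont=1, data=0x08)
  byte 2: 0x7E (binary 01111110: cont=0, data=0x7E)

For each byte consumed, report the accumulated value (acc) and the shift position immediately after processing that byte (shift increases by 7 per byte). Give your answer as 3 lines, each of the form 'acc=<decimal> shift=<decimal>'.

byte 0=0xD8: payload=0x58=88, contrib = 88<<0 = 88; acc -> 88, shift -> 7
byte 1=0x88: payload=0x08=8, contrib = 8<<7 = 1024; acc -> 1112, shift -> 14
byte 2=0x7E: payload=0x7E=126, contrib = 126<<14 = 2064384; acc -> 2065496, shift -> 21

Answer: acc=88 shift=7
acc=1112 shift=14
acc=2065496 shift=21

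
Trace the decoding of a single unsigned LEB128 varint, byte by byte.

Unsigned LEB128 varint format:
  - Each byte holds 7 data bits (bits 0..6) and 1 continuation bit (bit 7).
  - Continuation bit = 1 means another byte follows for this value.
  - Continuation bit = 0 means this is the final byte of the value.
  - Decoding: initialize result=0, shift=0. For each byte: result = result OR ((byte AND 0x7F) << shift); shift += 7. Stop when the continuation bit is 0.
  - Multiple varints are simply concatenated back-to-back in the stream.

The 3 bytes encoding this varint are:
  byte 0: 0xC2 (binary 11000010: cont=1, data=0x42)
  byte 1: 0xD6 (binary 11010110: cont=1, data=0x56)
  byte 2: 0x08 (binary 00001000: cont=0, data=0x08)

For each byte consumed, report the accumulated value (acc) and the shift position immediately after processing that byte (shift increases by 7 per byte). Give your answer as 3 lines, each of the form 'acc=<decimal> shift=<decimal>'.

Answer: acc=66 shift=7
acc=11074 shift=14
acc=142146 shift=21

Derivation:
byte 0=0xC2: payload=0x42=66, contrib = 66<<0 = 66; acc -> 66, shift -> 7
byte 1=0xD6: payload=0x56=86, contrib = 86<<7 = 11008; acc -> 11074, shift -> 14
byte 2=0x08: payload=0x08=8, contrib = 8<<14 = 131072; acc -> 142146, shift -> 21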